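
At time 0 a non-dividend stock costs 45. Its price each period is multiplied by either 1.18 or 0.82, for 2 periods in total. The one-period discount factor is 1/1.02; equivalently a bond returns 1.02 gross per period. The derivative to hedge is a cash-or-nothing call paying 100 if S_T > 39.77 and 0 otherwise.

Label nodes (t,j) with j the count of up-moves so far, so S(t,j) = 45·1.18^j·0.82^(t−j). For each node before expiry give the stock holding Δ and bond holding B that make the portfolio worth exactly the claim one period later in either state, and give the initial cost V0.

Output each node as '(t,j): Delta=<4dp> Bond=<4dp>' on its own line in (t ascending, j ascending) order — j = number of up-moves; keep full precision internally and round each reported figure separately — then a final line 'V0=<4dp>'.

(0,0): Delta=2.6897 Bond=-43.9052
(1,0): Delta=7.5279 Bond=-223.3115
(1,1): Delta=0.0000 Bond=98.0392
V0=77.1308

Since d<R<u, set p* = (R−d)/(u−d) = 0.5556; price each node as the discounted p*-expectation of its children.
Terminal values V(2,·): V(2,0)=0.0000, V(2,1)=100.0000, V(2,2)=100.0000
(1,0): S=36.9000. Δ = (V_up−V_dn)/(S_up−S_dn) = (100.0000−0.0000)/(43.5420−30.2580) = 7.5279. V = [p*·100.0000 + (1−p*)·0.0000]/1.02 = 54.4662. B = V − Δ·S = -223.3115.
(1,1): S=53.1000. Δ = (V_up−V_dn)/(S_up−S_dn) = (100.0000−100.0000)/(62.6580−43.5420) = 0.0000. V = [p*·100.0000 + (1−p*)·100.0000]/1.02 = 98.0392. B = V − Δ·S = 98.0392.
(0,0): S=45.0000. Δ = (V_up−V_dn)/(S_up−S_dn) = (98.0392−54.4662)/(53.1000−36.9000) = 2.6897. V = [p*·98.0392 + (1−p*)·54.4662]/1.02 = 77.1308. B = V − Δ·S = -43.9052.
Check: Δ(0,0)·S0 + B(0,0) = 77.1308 = V0.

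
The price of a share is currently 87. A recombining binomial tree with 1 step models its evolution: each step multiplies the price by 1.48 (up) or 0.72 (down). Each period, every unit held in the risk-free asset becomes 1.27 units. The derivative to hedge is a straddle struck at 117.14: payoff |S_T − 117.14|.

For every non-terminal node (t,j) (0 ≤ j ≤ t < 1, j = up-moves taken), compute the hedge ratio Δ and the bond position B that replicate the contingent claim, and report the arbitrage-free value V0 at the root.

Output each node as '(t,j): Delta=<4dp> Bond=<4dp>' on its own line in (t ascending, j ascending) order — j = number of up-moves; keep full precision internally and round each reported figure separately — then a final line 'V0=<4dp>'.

(0,0): Delta=-0.6485 Bond=74.9001
V0=18.4791

Under the risk-neutral measure, an up-move has probability p* = (R−d)/(u−d) = 0.7237 and values discount at R = 1.27.
Payoff layer (t=1): V(1,0)=54.5000, V(1,1)=11.6200
  t=0,j=0: stock 87.0000 → up 128.7600 (V=11.6200), down 62.6400 (V=54.5000). Price 18.4791; hedge Δ=-0.6485, bond B=74.9001.
Check: Δ(0,0)·S0 + B(0,0) = 18.4791 = V0.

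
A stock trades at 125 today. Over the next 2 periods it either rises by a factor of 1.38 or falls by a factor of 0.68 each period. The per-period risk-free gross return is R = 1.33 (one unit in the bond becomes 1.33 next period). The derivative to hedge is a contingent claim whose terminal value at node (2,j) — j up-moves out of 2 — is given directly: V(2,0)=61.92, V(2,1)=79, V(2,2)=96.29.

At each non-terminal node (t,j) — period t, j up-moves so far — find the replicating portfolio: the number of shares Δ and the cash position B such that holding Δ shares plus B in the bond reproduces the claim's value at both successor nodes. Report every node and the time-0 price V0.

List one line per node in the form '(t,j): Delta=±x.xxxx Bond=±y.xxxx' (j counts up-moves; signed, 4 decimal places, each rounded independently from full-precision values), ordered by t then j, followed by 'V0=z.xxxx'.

(0,0): Delta=0.1484 Bond=34.4839
(1,0): Delta=0.2871 Bond=34.0812
(1,1): Delta=0.1432 Bond=46.7699
V0=53.0392

Since d<R<u, set p* = (R−d)/(u−d) = 0.9286; price each node as the discounted p*-expectation of its children.
Terminal payoffs: V(2,0)=61.9200, V(2,1)=79.0000, V(2,2)=96.2900
(1,0): S=85.0000. Δ = (V_up−V_dn)/(S_up−S_dn) = (79.0000−61.9200)/(117.3000−57.8000) = 0.2871. V = [p*·79.0000 + (1−p*)·61.9200]/1.33 = 58.4812. B = V − Δ·S = 34.0812.
(1,1): S=172.5000. Δ = (V_up−V_dn)/(S_up−S_dn) = (96.2900−79.0000)/(238.0500−117.3000) = 0.1432. V = [p*·96.2900 + (1−p*)·79.0000]/1.33 = 71.4699. B = V − Δ·S = 46.7699.
(0,0): S=125.0000. Δ = (V_up−V_dn)/(S_up−S_dn) = (71.4699−58.4812)/(172.5000−85.0000) = 0.1484. V = [p*·71.4699 + (1−p*)·58.4812]/1.33 = 53.0392. B = V − Δ·S = 34.4839.
The time-0 hedge costs 53.0392, which is the no-arbitrage price.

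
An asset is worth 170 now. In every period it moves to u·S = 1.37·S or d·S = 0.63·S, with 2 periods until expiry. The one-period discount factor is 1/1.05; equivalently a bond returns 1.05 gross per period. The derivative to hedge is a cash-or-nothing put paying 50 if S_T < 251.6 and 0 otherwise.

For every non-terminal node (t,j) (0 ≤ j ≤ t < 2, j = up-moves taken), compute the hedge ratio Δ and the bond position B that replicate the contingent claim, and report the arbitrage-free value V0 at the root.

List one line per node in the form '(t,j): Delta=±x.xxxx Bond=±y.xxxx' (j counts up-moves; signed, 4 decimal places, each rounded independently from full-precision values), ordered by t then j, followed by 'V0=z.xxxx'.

Since d<R<u, set p* = (R−d)/(u−d) = 0.5676; price each node as the discounted p*-expectation of its children.
Payoff layer (t=2): V(2,0)=50.0000, V(2,1)=50.0000, V(2,2)=0.0000
  t=1,j=0: stock 107.1000 → up 146.7270 (V=50.0000), down 67.4730 (V=50.0000). Price 47.6190; hedge Δ=0.0000, bond B=47.6190.
  t=1,j=1: stock 232.9000 → up 319.0730 (V=0.0000), down 146.7270 (V=50.0000). Price 20.5920; hedge Δ=-0.2901, bond B=88.1596.
  t=0,j=0: stock 170.0000 → up 232.9000 (V=20.5920), down 107.1000 (V=47.6190). Price 30.7423; hedge Δ=-0.2148, bond B=67.2653.
Check: Δ(0,0)·S0 + B(0,0) = 30.7423 = V0.

(0,0): Delta=-0.2148 Bond=67.2653
(1,0): Delta=0.0000 Bond=47.6190
(1,1): Delta=-0.2901 Bond=88.1596
V0=30.7423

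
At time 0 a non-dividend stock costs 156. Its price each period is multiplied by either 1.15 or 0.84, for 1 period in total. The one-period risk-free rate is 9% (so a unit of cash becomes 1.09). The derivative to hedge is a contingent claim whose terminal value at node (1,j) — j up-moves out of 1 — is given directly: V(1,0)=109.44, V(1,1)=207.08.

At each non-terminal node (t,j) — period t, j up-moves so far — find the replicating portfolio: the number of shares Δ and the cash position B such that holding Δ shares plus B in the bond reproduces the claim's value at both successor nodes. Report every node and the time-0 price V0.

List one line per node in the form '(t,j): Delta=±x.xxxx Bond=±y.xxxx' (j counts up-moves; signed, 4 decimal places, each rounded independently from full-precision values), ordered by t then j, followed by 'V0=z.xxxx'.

(0,0): Delta=2.0190 Bond=-142.3238
V0=172.6440

Since d<R<u, set p* = (R−d)/(u−d) = 0.8065; price each node as the discounted p*-expectation of its children.
Payoff layer (t=1): V(1,0)=109.4400, V(1,1)=207.0800
(0,0): S=156.0000. Δ = (V_up−V_dn)/(S_up−S_dn) = (207.0800−109.4400)/(179.4000−131.0400) = 2.0190. V = [p*·207.0800 + (1−p*)·109.4400]/1.09 = 172.6440. B = V − Δ·S = -142.3238.
Each (Δ,B) replicates both successor values, so the strategy is self-financing and V0 is arbitrage-free.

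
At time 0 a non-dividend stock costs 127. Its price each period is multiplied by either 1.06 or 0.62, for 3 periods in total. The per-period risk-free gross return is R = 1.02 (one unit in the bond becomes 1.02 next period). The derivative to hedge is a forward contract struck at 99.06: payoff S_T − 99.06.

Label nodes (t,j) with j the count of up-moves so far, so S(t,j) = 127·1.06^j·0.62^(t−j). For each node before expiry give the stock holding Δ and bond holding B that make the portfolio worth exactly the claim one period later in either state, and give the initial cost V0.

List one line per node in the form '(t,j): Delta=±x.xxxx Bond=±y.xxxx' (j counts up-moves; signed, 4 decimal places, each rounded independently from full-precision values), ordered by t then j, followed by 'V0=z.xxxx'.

Under the risk-neutral measure, an up-move has probability p* = (R−d)/(u−d) = 0.9091 and values discount at R = 1.02.
Terminal values V(3,·): V(3,0)=-68.7923, V(3,1)=-47.3121, V(3,2)=-10.5877, V(3,3)=52.1990
(2,0): S=48.8188. Δ = (V_up−V_dn)/(S_up−S_dn) = (-47.3121−-68.7923)/(51.7479−30.2677) = 1.0000. V = [p*·-47.3121 + (1−p*)·-68.7923]/1.02 = -48.2988. B = V − Δ·S = -97.1176.
(2,1): S=83.4644. Δ = (V_up−V_dn)/(S_up−S_dn) = (-10.5877−-47.3121)/(88.4723−51.7479) = 1.0000. V = [p*·-10.5877 + (1−p*)·-47.3121]/1.02 = -13.6532. B = V − Δ·S = -97.1176.
(2,2): S=142.6972. Δ = (V_up−V_dn)/(S_up−S_dn) = (52.1990−-10.5877)/(151.2590−88.4723) = 1.0000. V = [p*·52.1990 + (1−p*)·-10.5877]/1.02 = 45.5796. B = V − Δ·S = -97.1176.
(1,0): S=78.7400. Δ = (V_up−V_dn)/(S_up−S_dn) = (-13.6532−-48.2988)/(83.4644−48.8188) = 1.0000. V = [p*·-13.6532 + (1−p*)·-48.2988]/1.02 = -16.4734. B = V − Δ·S = -95.2134.
(1,1): S=134.6200. Δ = (V_up−V_dn)/(S_up−S_dn) = (45.5796−-13.6532)/(142.6972−83.4644) = 1.0000. V = [p*·45.5796 + (1−p*)·-13.6532]/1.02 = 39.4066. B = V − Δ·S = -95.2134.
(0,0): S=127.0000. Δ = (V_up−V_dn)/(S_up−S_dn) = (39.4066−-16.4734)/(134.6200−78.7400) = 1.0000. V = [p*·39.4066 + (1−p*)·-16.4734]/1.02 = 33.6535. B = V − Δ·S = -93.3465.
Root portfolio cost Δ·127+B reproduces V0=33.6535.

(0,0): Delta=1.0000 Bond=-93.3465
(1,0): Delta=1.0000 Bond=-95.2134
(1,1): Delta=1.0000 Bond=-95.2134
(2,0): Delta=1.0000 Bond=-97.1176
(2,1): Delta=1.0000 Bond=-97.1176
(2,2): Delta=1.0000 Bond=-97.1176
V0=33.6535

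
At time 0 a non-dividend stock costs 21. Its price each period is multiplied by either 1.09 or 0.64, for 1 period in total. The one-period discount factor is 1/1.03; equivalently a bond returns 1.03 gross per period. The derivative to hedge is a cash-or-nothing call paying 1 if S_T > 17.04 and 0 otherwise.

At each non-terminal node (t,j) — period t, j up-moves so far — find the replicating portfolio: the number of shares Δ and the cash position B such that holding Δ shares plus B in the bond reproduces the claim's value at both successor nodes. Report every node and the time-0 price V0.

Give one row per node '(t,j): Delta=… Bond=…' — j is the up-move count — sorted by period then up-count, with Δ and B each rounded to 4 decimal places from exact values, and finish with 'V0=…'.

Risk-neutral probability p* = (R−d)/(u−d) = (1.03−0.64)/(1.09−0.64) = 0.8667.
Terminal payoffs: V(1,0)=0.0000, V(1,1)=1.0000
(0,0): S=21.0000. Δ = (V_up−V_dn)/(S_up−S_dn) = (1.0000−0.0000)/(22.8900−13.4400) = 0.1058. V = [p*·1.0000 + (1−p*)·0.0000]/1.03 = 0.8414. B = V − Δ·S = -1.3808.
Self-financing check: at every node Δ·S+B equals the discounted successor values.

(0,0): Delta=0.1058 Bond=-1.3808
V0=0.8414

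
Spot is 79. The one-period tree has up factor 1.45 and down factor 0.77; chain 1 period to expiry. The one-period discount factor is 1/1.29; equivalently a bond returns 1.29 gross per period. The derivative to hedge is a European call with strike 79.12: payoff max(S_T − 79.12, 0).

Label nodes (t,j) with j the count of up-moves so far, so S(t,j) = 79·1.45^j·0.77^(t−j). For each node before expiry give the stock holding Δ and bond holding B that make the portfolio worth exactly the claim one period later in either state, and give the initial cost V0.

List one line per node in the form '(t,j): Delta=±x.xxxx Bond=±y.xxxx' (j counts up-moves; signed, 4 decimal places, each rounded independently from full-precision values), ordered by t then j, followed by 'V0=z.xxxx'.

(0,0): Delta=0.6595 Bond=-31.1002
V0=21.0027

Risk-neutral probability p* = (R−d)/(u−d) = (1.29−0.77)/(1.45−0.77) = 0.7647.
At expiry t=1: V(1,0)=0.0000, V(1,1)=35.4300
Node (0,0) S=79.0000: V=(p*·35.4300+(1−p*)·0.0000)/1.29=21.0027; Δ=(35.4300−0.0000)/(114.5500−60.8300)=0.6595; B=V−Δ·S=-31.1002
Each (Δ,B) replicates both successor values, so the strategy is self-financing and V0 is arbitrage-free.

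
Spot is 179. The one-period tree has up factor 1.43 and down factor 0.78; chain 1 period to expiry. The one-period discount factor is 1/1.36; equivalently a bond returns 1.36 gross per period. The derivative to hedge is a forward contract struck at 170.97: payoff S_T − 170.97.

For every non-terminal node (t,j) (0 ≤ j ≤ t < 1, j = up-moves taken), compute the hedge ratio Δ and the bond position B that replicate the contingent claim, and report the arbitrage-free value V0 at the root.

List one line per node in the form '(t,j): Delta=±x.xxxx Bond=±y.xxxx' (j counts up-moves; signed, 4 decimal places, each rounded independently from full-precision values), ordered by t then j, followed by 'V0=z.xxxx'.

(0,0): Delta=1.0000 Bond=-125.7132
V0=53.2868

Risk-neutral probability p* = (R−d)/(u−d) = (1.36−0.78)/(1.43−0.78) = 0.8923.
Terminal values V(1,·): V(1,0)=-31.3500, V(1,1)=85.0000
Node (0,0) S=179.0000: V=(p*·85.0000+(1−p*)·-31.3500)/1.36=53.2868; Δ=(85.0000−-31.3500)/(255.9700−139.6200)=1.0000; B=V−Δ·S=-125.7132
Self-financing check: at every node Δ·S+B equals the discounted successor values.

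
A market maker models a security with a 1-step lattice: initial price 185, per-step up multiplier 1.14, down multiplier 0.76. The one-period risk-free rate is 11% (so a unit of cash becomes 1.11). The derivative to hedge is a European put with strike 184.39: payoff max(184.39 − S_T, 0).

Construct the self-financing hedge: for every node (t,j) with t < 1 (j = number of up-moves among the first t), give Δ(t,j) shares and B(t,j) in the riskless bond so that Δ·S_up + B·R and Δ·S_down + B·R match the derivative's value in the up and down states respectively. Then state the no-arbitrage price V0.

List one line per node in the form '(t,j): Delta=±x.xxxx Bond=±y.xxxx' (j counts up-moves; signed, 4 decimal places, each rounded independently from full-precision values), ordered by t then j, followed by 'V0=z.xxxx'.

(0,0): Delta=-0.6229 Bond=118.3514
V0=3.1145

Risk-neutral probability p* = (R−d)/(u−d) = (1.11−0.76)/(1.14−0.76) = 0.9211.
At expiry t=1: V(1,0)=43.7900, V(1,1)=0.0000
Node (0,0) S=185.0000: V=(p*·0.0000+(1−p*)·43.7900)/1.11=3.1145; Δ=(0.0000−43.7900)/(210.9000−140.6000)=-0.6229; B=V−Δ·S=118.3514
Each (Δ,B) replicates both successor values, so the strategy is self-financing and V0 is arbitrage-free.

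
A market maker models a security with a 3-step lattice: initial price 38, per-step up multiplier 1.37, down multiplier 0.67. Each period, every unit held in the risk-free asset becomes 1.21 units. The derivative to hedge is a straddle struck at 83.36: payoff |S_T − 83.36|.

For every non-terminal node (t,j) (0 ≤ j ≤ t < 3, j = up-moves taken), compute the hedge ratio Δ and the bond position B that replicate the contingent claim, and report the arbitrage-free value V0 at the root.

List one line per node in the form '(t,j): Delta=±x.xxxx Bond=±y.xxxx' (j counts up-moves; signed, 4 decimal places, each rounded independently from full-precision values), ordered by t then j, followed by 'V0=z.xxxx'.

(0,0): Delta=-0.5614 Bond=37.8259
(1,0): Delta=-1.0000 Bond=56.9360
(1,1): Delta=-0.4979 Bond=42.4607
(2,0): Delta=-1.0000 Bond=68.8926
(2,1): Delta=-1.0000 Bond=68.8926
(2,2): Delta=-0.4251 Bond=46.1878
V0=16.4925

Risk-neutral probability p* = (R−d)/(u−d) = (1.21−0.67)/(1.37−0.67) = 0.7714.
Payoff layer (t=3): V(3,0)=71.9310, V(3,1)=59.9903, V(3,2)=35.5741, V(3,3)=14.3514
Node (2,0) S=17.0582: V=(p*·59.9903+(1−p*)·71.9310)/1.21=51.8344; Δ=(59.9903−71.9310)/(23.3697−11.4290)=-1.0000; B=V−Δ·S=68.8926
Node (2,1) S=34.8802: V=(p*·35.5741+(1−p*)·59.9903)/1.21=34.0124; Δ=(35.5741−59.9903)/(47.7859−23.3697)=-1.0000; B=V−Δ·S=68.8926
Node (2,2) S=71.3222: V=(p*·14.3514+(1−p*)·35.5741)/1.21=15.8697; Δ=(14.3514−35.5741)/(97.7114−47.7859)=-0.4251; B=V−Δ·S=46.1878
Node (1,0) S=25.4600: V=(p*·34.0124+(1−p*)·51.8344)/1.21=31.4760; Δ=(34.0124−51.8344)/(34.8802−17.0582)=-1.0000; B=V−Δ·S=56.9360
Node (1,1) S=52.0600: V=(p*·15.8697+(1−p*)·34.0124)/1.21=16.5426; Δ=(15.8697−34.0124)/(71.3222−34.8802)=-0.4979; B=V−Δ·S=42.4607
Node (0,0) S=38.0000: V=(p*·16.5426+(1−p*)·31.4760)/1.21=16.4925; Δ=(16.5426−31.4760)/(52.0600−25.4600)=-0.5614; B=V−Δ·S=37.8259
Each (Δ,B) replicates both successor values, so the strategy is self-financing and V0 is arbitrage-free.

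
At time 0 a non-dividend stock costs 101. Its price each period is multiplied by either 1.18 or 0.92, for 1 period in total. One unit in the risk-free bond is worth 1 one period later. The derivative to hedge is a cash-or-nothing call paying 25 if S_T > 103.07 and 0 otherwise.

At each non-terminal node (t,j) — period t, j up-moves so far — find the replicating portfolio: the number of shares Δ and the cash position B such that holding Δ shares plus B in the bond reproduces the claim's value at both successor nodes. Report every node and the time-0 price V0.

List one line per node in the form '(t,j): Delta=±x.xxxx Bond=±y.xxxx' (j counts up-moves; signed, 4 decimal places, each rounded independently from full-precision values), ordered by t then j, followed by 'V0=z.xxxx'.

(0,0): Delta=0.9520 Bond=-88.4615
V0=7.6923

Under the risk-neutral measure, an up-move has probability p* = (R−d)/(u−d) = 0.3077 and values discount at R = 1.
Terminal payoffs: V(1,0)=0.0000, V(1,1)=25.0000
Node (0,0) S=101.0000: V=(p*·25.0000+(1−p*)·0.0000)/1=7.6923; Δ=(25.0000−0.0000)/(119.1800−92.9200)=0.9520; B=V−Δ·S=-88.4615
Root portfolio cost Δ·101+B reproduces V0=7.6923.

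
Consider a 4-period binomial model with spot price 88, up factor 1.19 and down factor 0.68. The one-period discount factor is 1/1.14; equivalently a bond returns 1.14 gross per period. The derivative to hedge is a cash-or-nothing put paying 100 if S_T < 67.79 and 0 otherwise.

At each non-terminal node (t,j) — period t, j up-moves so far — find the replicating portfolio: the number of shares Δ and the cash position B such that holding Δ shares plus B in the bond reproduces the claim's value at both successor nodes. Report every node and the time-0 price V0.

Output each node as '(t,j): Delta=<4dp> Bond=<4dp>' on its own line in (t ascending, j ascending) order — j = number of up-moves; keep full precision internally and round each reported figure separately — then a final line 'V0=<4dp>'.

No-arbitrage ⇒ martingale measure with p* = (R−d)/(u−d) = 0.9020.
Payoff layer (t=4): V(4,0)=100.0000, V(4,1)=100.0000, V(4,2)=100.0000, V(4,3)=0.0000, V(4,4)=0.0000
Node (3,0) S=27.6700: V=(p*·100.0000+(1−p*)·100.0000)/1.14=87.7193; Δ=(100.0000−100.0000)/(32.9273−18.8156)=0.0000; B=V−Δ·S=87.7193
Node (3,1) S=48.4225: V=(p*·100.0000+(1−p*)·100.0000)/1.14=87.7193; Δ=(100.0000−100.0000)/(57.6228−32.9273)=0.0000; B=V−Δ·S=87.7193
Node (3,2) S=84.7394: V=(p*·0.0000+(1−p*)·100.0000)/1.14=8.5999; Δ=(0.0000−100.0000)/(100.8399−57.6228)=-2.3139; B=V−Δ·S=204.6784
Node (3,3) S=148.2940: V=(p*·0.0000+(1−p*)·0.0000)/1.14=0.0000; Δ=(0.0000−0.0000)/(176.4699−100.8399)=0.0000; B=V−Δ·S=0.0000
Node (2,0) S=40.6912: V=(p*·87.7193+(1−p*)·87.7193)/1.14=76.9468; Δ=(87.7193−87.7193)/(48.4225−27.6700)=0.0000; B=V−Δ·S=76.9468
Node (2,1) S=71.2096: V=(p*·8.5999+(1−p*)·87.7193)/1.14=14.3480; Δ=(8.5999−87.7193)/(84.7394−48.4225)=-2.1786; B=V−Δ·S=169.4840
Node (2,2) S=124.6168: V=(p*·0.0000+(1−p*)·8.5999)/1.14=0.7396; Δ=(0.0000−8.5999)/(148.2940−84.7394)=-0.1353; B=V−Δ·S=17.6022
Node (1,0) S=59.8400: V=(p*·14.3480+(1−p*)·76.9468)/1.14=17.9694; Δ=(14.3480−76.9468)/(71.2096−40.6912)=-2.0512; B=V−Δ·S=140.7121
Node (1,1) S=104.7200: V=(p*·0.7396+(1−p*)·14.3480)/1.14=1.8191; Δ=(0.7396−14.3480)/(124.6168−71.2096)=-0.2548; B=V−Δ·S=28.5023
Node (0,0) S=88.0000: V=(p*·1.8191+(1−p*)·17.9694)/1.14=2.9846; Δ=(1.8191−17.9694)/(104.7200−59.8400)=-0.3599; B=V−Δ·S=34.6519
Each (Δ,B) replicates both successor values, so the strategy is self-financing and V0 is arbitrage-free.

(0,0): Delta=-0.3599 Bond=34.6519
(1,0): Delta=-2.0512 Bond=140.7121
(1,1): Delta=-0.2548 Bond=28.5023
(2,0): Delta=0.0000 Bond=76.9468
(2,1): Delta=-2.1786 Bond=169.4840
(2,2): Delta=-0.1353 Bond=17.6022
(3,0): Delta=0.0000 Bond=87.7193
(3,1): Delta=0.0000 Bond=87.7193
(3,2): Delta=-2.3139 Bond=204.6784
(3,3): Delta=0.0000 Bond=0.0000
V0=2.9846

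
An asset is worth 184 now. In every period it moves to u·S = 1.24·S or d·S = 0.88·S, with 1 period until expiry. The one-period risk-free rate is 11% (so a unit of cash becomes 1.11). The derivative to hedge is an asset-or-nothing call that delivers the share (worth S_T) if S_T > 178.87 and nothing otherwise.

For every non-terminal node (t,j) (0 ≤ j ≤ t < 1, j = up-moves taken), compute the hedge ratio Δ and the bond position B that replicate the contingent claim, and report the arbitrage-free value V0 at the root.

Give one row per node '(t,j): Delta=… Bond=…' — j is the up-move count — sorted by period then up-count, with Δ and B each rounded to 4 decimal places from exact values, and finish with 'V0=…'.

(0,0): Delta=3.4444 Bond=-502.4545
V0=131.3233

The replicating-portfolio and risk-neutral prices coincide; use p* = (1.11−0.88)/(1.24−0.88) = 0.6389 for the latter.
At expiry t=1: V(1,0)=0.0000, V(1,1)=228.1600
(0,0): S=184.0000. Δ = (V_up−V_dn)/(S_up−S_dn) = (228.1600−0.0000)/(228.1600−161.9200) = 3.4444. V = [p*·228.1600 + (1−p*)·0.0000]/1.11 = 131.3233. B = V − Δ·S = -502.4545.
Self-financing check: at every node Δ·S+B equals the discounted successor values.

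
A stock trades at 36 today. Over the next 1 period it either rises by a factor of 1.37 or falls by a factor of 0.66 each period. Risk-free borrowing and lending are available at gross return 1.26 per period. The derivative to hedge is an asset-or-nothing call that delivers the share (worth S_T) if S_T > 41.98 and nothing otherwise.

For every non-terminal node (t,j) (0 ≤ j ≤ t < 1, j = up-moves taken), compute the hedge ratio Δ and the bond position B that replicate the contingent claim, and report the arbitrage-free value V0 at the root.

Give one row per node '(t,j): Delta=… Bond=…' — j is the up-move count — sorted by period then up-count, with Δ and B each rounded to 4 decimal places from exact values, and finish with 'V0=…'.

(0,0): Delta=1.9296 Bond=-36.3863
V0=33.0785

Risk-neutral probability p* = (R−d)/(u−d) = (1.26−0.66)/(1.37−0.66) = 0.8451.
Payoff layer (t=1): V(1,0)=0.0000, V(1,1)=49.3200
(0,0): S=36.0000. Δ = (V_up−V_dn)/(S_up−S_dn) = (49.3200−0.0000)/(49.3200−23.7600) = 1.9296. V = [p*·49.3200 + (1−p*)·0.0000]/1.26 = 33.0785. B = V − Δ·S = -36.3863.
Each (Δ,B) replicates both successor values, so the strategy is self-financing and V0 is arbitrage-free.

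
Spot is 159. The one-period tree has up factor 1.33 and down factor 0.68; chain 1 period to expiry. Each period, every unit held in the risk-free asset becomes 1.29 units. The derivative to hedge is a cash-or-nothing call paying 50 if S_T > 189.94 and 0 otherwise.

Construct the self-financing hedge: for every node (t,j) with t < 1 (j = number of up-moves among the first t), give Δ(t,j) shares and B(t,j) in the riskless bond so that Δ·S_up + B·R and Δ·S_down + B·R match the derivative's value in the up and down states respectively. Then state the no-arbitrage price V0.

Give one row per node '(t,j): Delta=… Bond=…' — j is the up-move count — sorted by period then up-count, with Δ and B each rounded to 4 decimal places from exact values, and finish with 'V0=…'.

Under the risk-neutral measure, an up-move has probability p* = (R−d)/(u−d) = 0.9385 and values discount at R = 1.29.
Payoff layer (t=1): V(1,0)=0.0000, V(1,1)=50.0000
  t=0,j=0: stock 159.0000 → up 211.4700 (V=50.0000), down 108.1200 (V=0.0000). Price 36.3745; hedge Δ=0.4838, bond B=-40.5486.
Self-financing check: at every node Δ·S+B equals the discounted successor values.

(0,0): Delta=0.4838 Bond=-40.5486
V0=36.3745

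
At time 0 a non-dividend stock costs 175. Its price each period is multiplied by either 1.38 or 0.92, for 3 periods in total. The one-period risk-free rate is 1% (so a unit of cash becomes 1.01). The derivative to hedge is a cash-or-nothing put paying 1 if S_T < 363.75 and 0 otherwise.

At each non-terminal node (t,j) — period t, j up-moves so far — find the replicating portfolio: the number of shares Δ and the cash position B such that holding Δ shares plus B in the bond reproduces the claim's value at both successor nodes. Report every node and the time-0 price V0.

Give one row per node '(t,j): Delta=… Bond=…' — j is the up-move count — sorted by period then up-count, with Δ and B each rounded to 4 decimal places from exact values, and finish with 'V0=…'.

(0,0): Delta=-0.0005 Bond=1.0449
(1,0): Delta=0.0000 Bond=0.9803
(1,1): Delta=-0.0017 Bond=1.3639
(2,0): Delta=0.0000 Bond=0.9901
(2,1): Delta=0.0000 Bond=0.9901
(2,2): Delta=-0.0065 Bond=2.9703
V0=0.9633

The replicating-portfolio and risk-neutral prices coincide; use p* = (1.01−0.92)/(1.38−0.92) = 0.1957 for the latter.
At expiry t=3: V(3,0)=1.0000, V(3,1)=1.0000, V(3,2)=1.0000, V(3,3)=0.0000
Node (2,0) S=148.1200: V=(p*·1.0000+(1−p*)·1.0000)/1.01=0.9901; Δ=(1.0000−1.0000)/(204.4056−136.2704)=0.0000; B=V−Δ·S=0.9901
Node (2,1) S=222.1800: V=(p*·1.0000+(1−p*)·1.0000)/1.01=0.9901; Δ=(1.0000−1.0000)/(306.6084−204.4056)=0.0000; B=V−Δ·S=0.9901
Node (2,2) S=333.2700: V=(p*·0.0000+(1−p*)·1.0000)/1.01=0.7964; Δ=(0.0000−1.0000)/(459.9126−306.6084)=-0.0065; B=V−Δ·S=2.9703
Node (1,0) S=161.0000: V=(p*·0.9901+(1−p*)·0.9901)/1.01=0.9803; Δ=(0.9901−0.9901)/(222.1800−148.1200)=0.0000; B=V−Δ·S=0.9803
Node (1,1) S=241.5000: V=(p*·0.7964+(1−p*)·0.9901)/1.01=0.9428; Δ=(0.7964−0.9901)/(333.2700−222.1800)=-0.0017; B=V−Δ·S=1.3639
Node (0,0) S=175.0000: V=(p*·0.9428+(1−p*)·0.9803)/1.01=0.9633; Δ=(0.9428−0.9803)/(241.5000−161.0000)=-0.0005; B=V−Δ·S=1.0449
Root portfolio cost Δ·175+B reproduces V0=0.9633.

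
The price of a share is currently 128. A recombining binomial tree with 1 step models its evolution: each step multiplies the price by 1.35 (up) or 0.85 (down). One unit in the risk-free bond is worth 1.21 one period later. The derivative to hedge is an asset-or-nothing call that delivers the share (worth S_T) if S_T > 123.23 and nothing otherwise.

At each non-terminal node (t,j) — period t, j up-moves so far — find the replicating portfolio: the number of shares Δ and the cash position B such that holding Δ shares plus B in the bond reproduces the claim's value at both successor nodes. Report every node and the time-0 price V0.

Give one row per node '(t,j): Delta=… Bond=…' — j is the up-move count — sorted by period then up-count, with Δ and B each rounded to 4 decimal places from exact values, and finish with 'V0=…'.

(0,0): Delta=2.7000 Bond=-242.7769
V0=102.8231

Risk-neutral probability p* = (R−d)/(u−d) = (1.21−0.85)/(1.35−0.85) = 0.7200.
Payoff layer (t=1): V(1,0)=0.0000, V(1,1)=172.8000
(0,0): S=128.0000. Δ = (V_up−V_dn)/(S_up−S_dn) = (172.8000−0.0000)/(172.8000−108.8000) = 2.7000. V = [p*·172.8000 + (1−p*)·0.0000]/1.21 = 102.8231. B = V − Δ·S = -242.7769.
Root portfolio cost Δ·128+B reproduces V0=102.8231.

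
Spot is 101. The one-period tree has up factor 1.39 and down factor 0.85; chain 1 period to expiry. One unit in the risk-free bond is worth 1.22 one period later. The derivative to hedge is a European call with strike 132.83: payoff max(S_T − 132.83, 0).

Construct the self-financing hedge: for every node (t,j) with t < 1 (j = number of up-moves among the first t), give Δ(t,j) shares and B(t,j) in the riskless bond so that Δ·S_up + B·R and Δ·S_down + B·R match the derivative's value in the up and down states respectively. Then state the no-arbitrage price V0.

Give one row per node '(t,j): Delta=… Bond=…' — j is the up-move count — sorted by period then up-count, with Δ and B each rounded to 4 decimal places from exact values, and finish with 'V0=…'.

The replicating-portfolio and risk-neutral prices coincide; use p* = (1.22−0.85)/(1.39−0.85) = 0.6852 for the latter.
Terminal payoffs: V(1,0)=0.0000, V(1,1)=7.5600
(0,0): S=101.0000. Δ = (V_up−V_dn)/(S_up−S_dn) = (7.5600−0.0000)/(140.3900−85.8500) = 0.1386. V = [p*·7.5600 + (1−p*)·0.0000]/1.22 = 4.2459. B = V − Δ·S = -9.7541.
The time-0 hedge costs 4.2459, which is the no-arbitrage price.

(0,0): Delta=0.1386 Bond=-9.7541
V0=4.2459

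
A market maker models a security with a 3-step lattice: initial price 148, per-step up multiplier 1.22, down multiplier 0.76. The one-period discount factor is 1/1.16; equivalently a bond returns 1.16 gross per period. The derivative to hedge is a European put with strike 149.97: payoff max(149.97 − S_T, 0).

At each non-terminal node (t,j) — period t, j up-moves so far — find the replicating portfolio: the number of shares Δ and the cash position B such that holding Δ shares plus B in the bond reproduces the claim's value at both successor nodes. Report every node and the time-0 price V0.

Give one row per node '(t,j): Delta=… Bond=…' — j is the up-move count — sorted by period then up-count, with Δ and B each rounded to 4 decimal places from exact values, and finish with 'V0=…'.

(0,0): Delta=-0.1204 Bond=19.2408
(1,0): Delta=-0.7473 Bond=92.8262
(1,1): Delta=-0.0618 Bond=11.7433
(2,0): Delta=-1.0000 Bond=129.2845
(2,1): Delta=-0.7236 Bond=104.4375
(2,2): Delta=0.0000 Bond=0.0000
V0=1.4197

Under the risk-neutral measure, an up-move has probability p* = (R−d)/(u−d) = 0.8696 and values discount at R = 1.16.
Terminal values V(3,·): V(3,0)=85.0016, V(3,1)=45.6785, V(3,2)=0.0000, V(3,3)=0.0000
  t=2,j=0: stock 85.4848 → up 104.2915 (V=45.6785), down 64.9684 (V=85.0016). Price 43.7997; hedge Δ=-1.0000, bond B=129.2845.
  t=2,j=1: stock 137.2256 → up 167.4152 (V=0.0000), down 104.2915 (V=45.6785). Price 5.1363; hedge Δ=-0.7236, bond B=104.4375.
  t=2,j=2: stock 220.2832 → up 268.7455 (V=0.0000), down 167.4152 (V=0.0000). Price 0.0000; hedge Δ=0.0000, bond B=0.0000.
  t=1,j=0: stock 112.4800 → up 137.2256 (V=5.1363), down 85.4848 (V=43.7997). Price 8.7753; hedge Δ=-0.7473, bond B=92.8262.
  t=1,j=1: stock 180.5600 → up 220.2832 (V=0.0000), down 137.2256 (V=5.1363). Price 0.5775; hedge Δ=-0.0618, bond B=11.7433.
  t=0,j=0: stock 148.0000 → up 180.5600 (V=0.5775), down 112.4800 (V=8.7753). Price 1.4197; hedge Δ=-0.1204, bond B=19.2408.
Root portfolio cost Δ·148+B reproduces V0=1.4197.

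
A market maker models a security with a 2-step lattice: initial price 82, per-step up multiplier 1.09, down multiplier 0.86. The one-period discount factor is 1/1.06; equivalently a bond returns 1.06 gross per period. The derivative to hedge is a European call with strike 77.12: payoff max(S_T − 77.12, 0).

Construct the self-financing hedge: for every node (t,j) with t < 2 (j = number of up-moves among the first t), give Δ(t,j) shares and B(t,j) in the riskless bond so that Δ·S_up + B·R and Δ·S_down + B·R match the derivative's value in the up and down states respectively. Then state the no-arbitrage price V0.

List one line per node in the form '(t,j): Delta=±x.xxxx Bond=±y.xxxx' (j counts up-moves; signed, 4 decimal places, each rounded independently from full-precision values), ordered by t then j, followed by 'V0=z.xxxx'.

The replicating-portfolio and risk-neutral prices coincide; use p* = (1.06−0.86)/(1.09−0.86) = 0.8696 for the latter.
Payoff layer (t=2): V(2,0)=0.0000, V(2,1)=0.0000, V(2,2)=20.3042
  t=1,j=0: stock 70.5200 → up 76.8668 (V=0.0000), down 60.6472 (V=0.0000). Price 0.0000; hedge Δ=0.0000, bond B=0.0000.
  t=1,j=1: stock 89.3800 → up 97.4242 (V=20.3042), down 76.8668 (V=0.0000). Price 16.6564; hedge Δ=0.9877, bond B=-71.6227.
  t=0,j=0: stock 82.0000 → up 89.3800 (V=16.6564), down 70.5200 (V=0.0000). Price 13.6640; hedge Δ=0.8832, bond B=-58.7553.
Self-financing check: at every node Δ·S+B equals the discounted successor values.

(0,0): Delta=0.8832 Bond=-58.7553
(1,0): Delta=0.0000 Bond=0.0000
(1,1): Delta=0.9877 Bond=-71.6227
V0=13.6640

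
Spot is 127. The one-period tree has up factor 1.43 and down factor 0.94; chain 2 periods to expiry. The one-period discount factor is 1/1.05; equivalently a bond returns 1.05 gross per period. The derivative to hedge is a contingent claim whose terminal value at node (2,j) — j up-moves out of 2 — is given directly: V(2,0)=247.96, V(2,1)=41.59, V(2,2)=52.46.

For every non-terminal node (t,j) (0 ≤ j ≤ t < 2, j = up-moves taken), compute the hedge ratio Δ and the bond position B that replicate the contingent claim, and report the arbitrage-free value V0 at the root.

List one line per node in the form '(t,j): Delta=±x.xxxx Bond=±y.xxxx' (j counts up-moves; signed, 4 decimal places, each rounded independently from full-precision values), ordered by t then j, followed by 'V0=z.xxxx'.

(0,0): Delta=-2.4120 Bond=457.1159
(1,0): Delta=-3.5279 Bond=613.1938
(1,1): Delta=0.1222 Bond=19.7499
V0=150.7955

No-arbitrage ⇒ martingale measure with p* = (R−d)/(u−d) = 0.2245.
At expiry t=2: V(2,0)=247.9600, V(2,1)=41.5900, V(2,2)=52.4600
  t=1,j=0: stock 119.3800 → up 170.7134 (V=41.5900), down 112.2172 (V=247.9600). Price 192.0305; hedge Δ=-3.5279, bond B=613.1938.
  t=1,j=1: stock 181.6100 → up 259.7023 (V=52.4600), down 170.7134 (V=41.5900). Price 41.9335; hedge Δ=0.1222, bond B=19.7499.
  t=0,j=0: stock 127.0000 → up 181.6100 (V=41.9335), down 119.3800 (V=192.0305). Price 150.7955; hedge Δ=-2.4120, bond B=457.1159.
The time-0 hedge costs 150.7955, which is the no-arbitrage price.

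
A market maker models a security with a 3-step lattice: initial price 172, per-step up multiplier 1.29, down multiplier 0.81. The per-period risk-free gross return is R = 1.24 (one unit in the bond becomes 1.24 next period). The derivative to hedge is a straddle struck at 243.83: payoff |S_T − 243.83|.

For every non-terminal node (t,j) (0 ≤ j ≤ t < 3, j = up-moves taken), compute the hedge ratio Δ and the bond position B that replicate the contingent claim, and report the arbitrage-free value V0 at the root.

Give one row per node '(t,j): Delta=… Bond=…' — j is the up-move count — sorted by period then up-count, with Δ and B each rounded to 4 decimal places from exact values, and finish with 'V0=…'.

The replicating-portfolio and risk-neutral prices coincide; use p* = (1.24−0.81)/(1.29−0.81) = 0.8958 for the latter.
At expiry t=3: V(3,0)=152.4221, V(3,1)=98.2545, V(3,2)=11.9876, V(3,3)=125.4005
  t=2,j=0: stock 112.8492 → up 145.5755 (V=98.2545), down 91.4079 (V=152.4221). Price 83.7879; hedge Δ=-1.0000, bond B=196.6371.
  t=2,j=1: stock 179.7228 → up 231.8424 (V=11.9876), down 145.5755 (V=98.2545). Price 16.9143; hedge Δ=-1.0000, bond B=196.6371.
  t=2,j=2: stock 286.2252 → up 369.2305 (V=125.4005), down 231.8424 (V=11.9876). Price 91.6021; hedge Δ=0.8255, bond B=-144.6748.
  t=1,j=0: stock 139.3200 → up 179.7228 (V=16.9143), down 112.8492 (V=83.7879). Price 19.2583; hedge Δ=-1.0000, bond B=158.5783.
  t=1,j=1: stock 221.8800 → up 286.2252 (V=91.6021), down 179.7228 (V=16.9143). Price 67.5985; hedge Δ=0.7013, bond B=-88.0012.
  t=0,j=0: stock 172.0000 → up 221.8800 (V=67.5985), down 139.3200 (V=19.2583). Price 50.4541; hedge Δ=0.5855, bond B=-50.2547.
Each (Δ,B) replicates both successor values, so the strategy is self-financing and V0 is arbitrage-free.

(0,0): Delta=0.5855 Bond=-50.2547
(1,0): Delta=-1.0000 Bond=158.5783
(1,1): Delta=0.7013 Bond=-88.0012
(2,0): Delta=-1.0000 Bond=196.6371
(2,1): Delta=-1.0000 Bond=196.6371
(2,2): Delta=0.8255 Bond=-144.6748
V0=50.4541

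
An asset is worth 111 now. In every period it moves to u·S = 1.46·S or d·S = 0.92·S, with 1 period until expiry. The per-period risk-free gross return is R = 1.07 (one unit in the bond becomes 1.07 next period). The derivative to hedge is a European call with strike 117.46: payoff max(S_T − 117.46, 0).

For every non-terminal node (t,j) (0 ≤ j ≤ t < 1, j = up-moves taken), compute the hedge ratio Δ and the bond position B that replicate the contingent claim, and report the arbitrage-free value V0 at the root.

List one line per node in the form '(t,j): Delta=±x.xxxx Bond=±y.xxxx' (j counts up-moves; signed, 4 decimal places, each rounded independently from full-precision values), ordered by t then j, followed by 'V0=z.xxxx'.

Under the risk-neutral measure, an up-move has probability p* = (R−d)/(u−d) = 0.2778 and values discount at R = 1.07.
Payoff layer (t=1): V(1,0)=0.0000, V(1,1)=44.6000
(0,0): S=111.0000. Δ = (V_up−V_dn)/(S_up−S_dn) = (44.6000−0.0000)/(162.0600−102.1200) = 0.7441. V = [p*·44.6000 + (1−p*)·0.0000]/1.07 = 11.5784. B = V − Δ·S = -71.0142.
The time-0 hedge costs 11.5784, which is the no-arbitrage price.

(0,0): Delta=0.7441 Bond=-71.0142
V0=11.5784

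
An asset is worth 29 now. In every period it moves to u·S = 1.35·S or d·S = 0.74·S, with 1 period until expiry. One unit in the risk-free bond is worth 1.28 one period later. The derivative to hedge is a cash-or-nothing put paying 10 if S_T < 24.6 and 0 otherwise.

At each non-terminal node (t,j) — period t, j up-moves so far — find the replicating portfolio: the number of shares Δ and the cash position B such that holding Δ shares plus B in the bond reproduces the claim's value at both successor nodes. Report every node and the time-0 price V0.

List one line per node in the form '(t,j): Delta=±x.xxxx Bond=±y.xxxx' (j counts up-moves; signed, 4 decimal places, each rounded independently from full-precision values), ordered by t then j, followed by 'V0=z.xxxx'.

Since d<R<u, set p* = (R−d)/(u−d) = 0.8852; price each node as the discounted p*-expectation of its children.
Terminal payoffs: V(1,0)=10.0000, V(1,1)=0.0000
  t=0,j=0: stock 29.0000 → up 39.1500 (V=0.0000), down 21.4600 (V=10.0000). Price 0.8965; hedge Δ=-0.5653, bond B=17.2900.
The time-0 hedge costs 0.8965, which is the no-arbitrage price.

(0,0): Delta=-0.5653 Bond=17.2900
V0=0.8965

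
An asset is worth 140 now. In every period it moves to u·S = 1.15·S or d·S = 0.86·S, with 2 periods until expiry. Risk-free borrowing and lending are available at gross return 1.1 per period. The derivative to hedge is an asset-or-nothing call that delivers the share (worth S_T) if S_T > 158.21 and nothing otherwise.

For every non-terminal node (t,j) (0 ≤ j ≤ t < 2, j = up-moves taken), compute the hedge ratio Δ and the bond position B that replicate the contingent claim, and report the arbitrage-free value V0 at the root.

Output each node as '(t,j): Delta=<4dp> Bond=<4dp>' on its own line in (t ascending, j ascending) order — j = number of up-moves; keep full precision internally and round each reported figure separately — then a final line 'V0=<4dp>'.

(0,0): Delta=3.4310 Bond=-375.5364
(1,0): Delta=0.0000 Bond=0.0000
(1,1): Delta=3.9655 Bond=-499.1505
V0=104.8009

Since d<R<u, set p* = (R−d)/(u−d) = 0.8276; price each node as the discounted p*-expectation of its children.
At expiry t=2: V(2,0)=0.0000, V(2,1)=0.0000, V(2,2)=185.1500
(1,0): S=120.4000. Δ = (V_up−V_dn)/(S_up−S_dn) = (0.0000−0.0000)/(138.4600−103.5440) = 0.0000. V = [p*·0.0000 + (1−p*)·0.0000]/1.1 = 0.0000. B = V − Δ·S = 0.0000.
(1,1): S=161.0000. Δ = (V_up−V_dn)/(S_up−S_dn) = (185.1500−0.0000)/(185.1500−138.4600) = 3.9655. V = [p*·185.1500 + (1−p*)·0.0000]/1.1 = 139.2978. B = V − Δ·S = -499.1505.
(0,0): S=140.0000. Δ = (V_up−V_dn)/(S_up−S_dn) = (139.2978−0.0000)/(161.0000−120.4000) = 3.4310. V = [p*·139.2978 + (1−p*)·0.0000]/1.1 = 104.8009. B = V − Δ·S = -375.5364.
The time-0 hedge costs 104.8009, which is the no-arbitrage price.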